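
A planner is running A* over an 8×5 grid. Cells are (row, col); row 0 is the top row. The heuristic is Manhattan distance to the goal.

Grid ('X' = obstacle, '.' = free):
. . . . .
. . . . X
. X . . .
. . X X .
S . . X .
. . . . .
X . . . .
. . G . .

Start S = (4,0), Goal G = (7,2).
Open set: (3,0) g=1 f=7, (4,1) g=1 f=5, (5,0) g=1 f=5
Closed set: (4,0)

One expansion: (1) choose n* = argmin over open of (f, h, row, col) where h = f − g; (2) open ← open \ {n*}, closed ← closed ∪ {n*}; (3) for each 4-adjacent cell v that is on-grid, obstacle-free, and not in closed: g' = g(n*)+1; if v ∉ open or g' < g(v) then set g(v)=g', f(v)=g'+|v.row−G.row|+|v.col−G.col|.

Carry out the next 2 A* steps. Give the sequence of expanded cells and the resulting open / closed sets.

step 1: expand (4,1) (f=5, h=4) → closed; open now [(3,0) g=1 f=7, (3,1) g=2 f=7, (4,2) g=2 f=5, (5,0) g=1 f=5, (5,1) g=2 f=5]
step 2: expand (4,2) (f=5, h=3) → closed; open now [(3,0) g=1 f=7, (3,1) g=2 f=7, (5,0) g=1 f=5, (5,1) g=2 f=5, (5,2) g=3 f=5]

order=[(4,1) → (4,2)]; open=[(3,0) g=1 f=7, (3,1) g=2 f=7, (5,0) g=1 f=5, (5,1) g=2 f=5, (5,2) g=3 f=5]; closed=[(4,0), (4,1), (4,2)]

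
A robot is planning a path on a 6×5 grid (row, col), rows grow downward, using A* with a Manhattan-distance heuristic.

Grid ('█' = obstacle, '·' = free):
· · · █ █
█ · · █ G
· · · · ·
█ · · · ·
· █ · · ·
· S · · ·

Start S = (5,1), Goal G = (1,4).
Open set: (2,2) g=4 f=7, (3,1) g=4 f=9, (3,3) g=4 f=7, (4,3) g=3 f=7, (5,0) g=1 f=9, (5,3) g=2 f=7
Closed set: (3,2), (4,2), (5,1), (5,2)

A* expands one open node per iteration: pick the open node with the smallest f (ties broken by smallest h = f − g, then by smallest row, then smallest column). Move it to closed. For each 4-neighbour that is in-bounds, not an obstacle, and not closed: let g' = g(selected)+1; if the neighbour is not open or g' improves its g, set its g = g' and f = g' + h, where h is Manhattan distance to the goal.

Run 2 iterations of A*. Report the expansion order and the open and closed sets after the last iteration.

step 1: expand (2,2) (f=7, h=3) → closed; open now [(1,2) g=5 f=7, (2,1) g=5 f=9, (2,3) g=5 f=7, (3,1) g=4 f=9, (3,3) g=4 f=7, (4,3) g=3 f=7, (5,0) g=1 f=9, (5,3) g=2 f=7]
step 2: expand (1,2) (f=7, h=2) → closed; open now [(0,2) g=6 f=9, (1,1) g=6 f=9, (2,1) g=5 f=9, (2,3) g=5 f=7, (3,1) g=4 f=9, (3,3) g=4 f=7, (4,3) g=3 f=7, (5,0) g=1 f=9, (5,3) g=2 f=7]

order=[(2,2) → (1,2)]; open=[(0,2) g=6 f=9, (1,1) g=6 f=9, (2,1) g=5 f=9, (2,3) g=5 f=7, (3,1) g=4 f=9, (3,3) g=4 f=7, (4,3) g=3 f=7, (5,0) g=1 f=9, (5,3) g=2 f=7]; closed=[(1,2), (2,2), (3,2), (4,2), (5,1), (5,2)]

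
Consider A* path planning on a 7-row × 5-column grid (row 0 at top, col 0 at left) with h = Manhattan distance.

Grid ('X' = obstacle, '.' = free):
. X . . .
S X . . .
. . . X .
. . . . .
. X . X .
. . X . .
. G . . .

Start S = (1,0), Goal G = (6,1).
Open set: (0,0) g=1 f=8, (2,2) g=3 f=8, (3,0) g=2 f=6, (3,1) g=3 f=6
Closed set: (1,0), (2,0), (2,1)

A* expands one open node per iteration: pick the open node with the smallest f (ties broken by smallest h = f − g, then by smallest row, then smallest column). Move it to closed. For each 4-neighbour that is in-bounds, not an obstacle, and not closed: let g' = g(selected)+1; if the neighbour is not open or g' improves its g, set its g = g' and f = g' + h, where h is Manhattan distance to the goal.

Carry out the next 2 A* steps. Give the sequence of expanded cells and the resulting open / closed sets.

order=[(3,1) → (3,0)]; open=[(0,0) g=1 f=8, (2,2) g=3 f=8, (3,2) g=4 f=8, (4,0) g=3 f=6]; closed=[(1,0), (2,0), (2,1), (3,0), (3,1)]

step 1: expand (3,1) (f=6, h=3) → closed; open now [(0,0) g=1 f=8, (2,2) g=3 f=8, (3,0) g=2 f=6, (3,2) g=4 f=8]
step 2: expand (3,0) (f=6, h=4) → closed; open now [(0,0) g=1 f=8, (2,2) g=3 f=8, (3,2) g=4 f=8, (4,0) g=3 f=6]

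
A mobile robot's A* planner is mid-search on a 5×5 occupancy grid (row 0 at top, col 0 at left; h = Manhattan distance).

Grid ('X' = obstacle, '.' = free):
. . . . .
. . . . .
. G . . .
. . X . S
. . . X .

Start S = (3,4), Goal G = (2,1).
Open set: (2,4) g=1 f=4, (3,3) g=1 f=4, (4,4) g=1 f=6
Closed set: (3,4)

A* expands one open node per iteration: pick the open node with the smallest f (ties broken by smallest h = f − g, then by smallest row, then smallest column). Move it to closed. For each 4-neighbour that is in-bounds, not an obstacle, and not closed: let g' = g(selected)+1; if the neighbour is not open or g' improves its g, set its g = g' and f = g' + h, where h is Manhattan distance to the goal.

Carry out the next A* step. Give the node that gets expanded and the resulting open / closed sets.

expanded=(2,4); open=[(1,4) g=2 f=6, (2,3) g=2 f=4, (3,3) g=1 f=4, (4,4) g=1 f=6]; closed=[(2,4), (3,4)]

step 1: expand (2,4) (f=4, h=3) → closed; open now [(1,4) g=2 f=6, (2,3) g=2 f=4, (3,3) g=1 f=4, (4,4) g=1 f=6]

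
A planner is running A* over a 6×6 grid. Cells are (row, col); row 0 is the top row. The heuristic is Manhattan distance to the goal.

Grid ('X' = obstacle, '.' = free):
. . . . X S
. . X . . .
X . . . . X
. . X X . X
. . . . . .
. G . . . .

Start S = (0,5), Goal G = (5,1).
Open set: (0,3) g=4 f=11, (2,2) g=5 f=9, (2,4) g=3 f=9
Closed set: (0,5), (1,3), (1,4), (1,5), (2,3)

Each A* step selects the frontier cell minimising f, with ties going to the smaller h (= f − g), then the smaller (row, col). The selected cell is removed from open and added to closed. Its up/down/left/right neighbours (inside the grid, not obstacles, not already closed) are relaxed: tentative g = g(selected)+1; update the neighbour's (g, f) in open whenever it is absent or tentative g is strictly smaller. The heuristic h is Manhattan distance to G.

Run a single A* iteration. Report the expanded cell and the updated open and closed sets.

step 1: expand (2,2) (f=9, h=4) → closed; open now [(0,3) g=4 f=11, (2,1) g=6 f=9, (2,4) g=3 f=9]

expanded=(2,2); open=[(0,3) g=4 f=11, (2,1) g=6 f=9, (2,4) g=3 f=9]; closed=[(0,5), (1,3), (1,4), (1,5), (2,2), (2,3)]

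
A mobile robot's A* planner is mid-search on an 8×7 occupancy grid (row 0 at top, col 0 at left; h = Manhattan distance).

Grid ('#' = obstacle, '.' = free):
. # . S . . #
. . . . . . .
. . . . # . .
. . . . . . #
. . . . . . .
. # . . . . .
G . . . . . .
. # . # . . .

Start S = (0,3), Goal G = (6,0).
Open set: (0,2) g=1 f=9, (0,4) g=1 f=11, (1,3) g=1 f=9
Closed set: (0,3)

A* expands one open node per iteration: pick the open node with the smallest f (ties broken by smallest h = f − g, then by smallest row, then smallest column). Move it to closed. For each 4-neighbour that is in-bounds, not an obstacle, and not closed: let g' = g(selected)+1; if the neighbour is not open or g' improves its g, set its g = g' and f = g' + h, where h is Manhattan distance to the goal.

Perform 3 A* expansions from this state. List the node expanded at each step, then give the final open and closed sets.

step 1: expand (0,2) (f=9, h=8) → closed; open now [(0,4) g=1 f=11, (1,2) g=2 f=9, (1,3) g=1 f=9]
step 2: expand (1,2) (f=9, h=7) → closed; open now [(0,4) g=1 f=11, (1,1) g=3 f=9, (1,3) g=1 f=9, (2,2) g=3 f=9]
step 3: expand (1,1) (f=9, h=6) → closed; open now [(0,4) g=1 f=11, (1,0) g=4 f=9, (1,3) g=1 f=9, (2,1) g=4 f=9, (2,2) g=3 f=9]

order=[(0,2) → (1,2) → (1,1)]; open=[(0,4) g=1 f=11, (1,0) g=4 f=9, (1,3) g=1 f=9, (2,1) g=4 f=9, (2,2) g=3 f=9]; closed=[(0,2), (0,3), (1,1), (1,2)]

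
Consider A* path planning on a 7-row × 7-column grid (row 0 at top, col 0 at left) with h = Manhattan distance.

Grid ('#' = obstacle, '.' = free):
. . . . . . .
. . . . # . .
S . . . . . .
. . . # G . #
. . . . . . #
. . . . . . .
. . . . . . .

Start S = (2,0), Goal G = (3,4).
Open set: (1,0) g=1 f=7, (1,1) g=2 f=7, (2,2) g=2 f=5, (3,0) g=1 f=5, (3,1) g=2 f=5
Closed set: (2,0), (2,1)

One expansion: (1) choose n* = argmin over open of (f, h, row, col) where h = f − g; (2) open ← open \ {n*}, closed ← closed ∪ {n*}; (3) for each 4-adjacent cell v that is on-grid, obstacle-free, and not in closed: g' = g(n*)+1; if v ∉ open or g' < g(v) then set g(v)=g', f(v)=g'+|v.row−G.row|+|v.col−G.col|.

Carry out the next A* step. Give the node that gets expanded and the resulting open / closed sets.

step 1: expand (2,2) (f=5, h=3) → closed; open now [(1,0) g=1 f=7, (1,1) g=2 f=7, (1,2) g=3 f=7, (2,3) g=3 f=5, (3,0) g=1 f=5, (3,1) g=2 f=5, (3,2) g=3 f=5]

expanded=(2,2); open=[(1,0) g=1 f=7, (1,1) g=2 f=7, (1,2) g=3 f=7, (2,3) g=3 f=5, (3,0) g=1 f=5, (3,1) g=2 f=5, (3,2) g=3 f=5]; closed=[(2,0), (2,1), (2,2)]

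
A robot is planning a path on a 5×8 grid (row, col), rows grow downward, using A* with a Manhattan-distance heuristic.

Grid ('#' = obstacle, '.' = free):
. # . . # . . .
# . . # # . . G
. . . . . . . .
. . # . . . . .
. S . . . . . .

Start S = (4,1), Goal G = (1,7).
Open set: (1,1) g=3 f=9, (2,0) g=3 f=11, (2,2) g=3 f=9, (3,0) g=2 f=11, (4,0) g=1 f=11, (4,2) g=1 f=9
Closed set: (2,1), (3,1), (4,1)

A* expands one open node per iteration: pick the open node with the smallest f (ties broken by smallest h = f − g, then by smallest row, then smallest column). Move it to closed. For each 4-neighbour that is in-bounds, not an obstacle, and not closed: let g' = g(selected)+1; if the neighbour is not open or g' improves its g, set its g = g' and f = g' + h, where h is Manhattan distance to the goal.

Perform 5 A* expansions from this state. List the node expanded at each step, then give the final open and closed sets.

order=[(1,1) → (1,2) → (2,2) → (2,3) → (2,4)]; open=[(0,2) g=5 f=11, (2,0) g=3 f=11, (2,5) g=6 f=9, (3,0) g=2 f=11, (3,3) g=5 f=11, (3,4) g=6 f=11, (4,0) g=1 f=11, (4,2) g=1 f=9]; closed=[(1,1), (1,2), (2,1), (2,2), (2,3), (2,4), (3,1), (4,1)]

step 1: expand (1,1) (f=9, h=6) → closed; open now [(1,2) g=4 f=9, (2,0) g=3 f=11, (2,2) g=3 f=9, (3,0) g=2 f=11, (4,0) g=1 f=11, (4,2) g=1 f=9]
step 2: expand (1,2) (f=9, h=5) → closed; open now [(0,2) g=5 f=11, (2,0) g=3 f=11, (2,2) g=3 f=9, (3,0) g=2 f=11, (4,0) g=1 f=11, (4,2) g=1 f=9]
step 3: expand (2,2) (f=9, h=6) → closed; open now [(0,2) g=5 f=11, (2,0) g=3 f=11, (2,3) g=4 f=9, (3,0) g=2 f=11, (4,0) g=1 f=11, (4,2) g=1 f=9]
step 4: expand (2,3) (f=9, h=5) → closed; open now [(0,2) g=5 f=11, (2,0) g=3 f=11, (2,4) g=5 f=9, (3,0) g=2 f=11, (3,3) g=5 f=11, (4,0) g=1 f=11, (4,2) g=1 f=9]
step 5: expand (2,4) (f=9, h=4) → closed; open now [(0,2) g=5 f=11, (2,0) g=3 f=11, (2,5) g=6 f=9, (3,0) g=2 f=11, (3,3) g=5 f=11, (3,4) g=6 f=11, (4,0) g=1 f=11, (4,2) g=1 f=9]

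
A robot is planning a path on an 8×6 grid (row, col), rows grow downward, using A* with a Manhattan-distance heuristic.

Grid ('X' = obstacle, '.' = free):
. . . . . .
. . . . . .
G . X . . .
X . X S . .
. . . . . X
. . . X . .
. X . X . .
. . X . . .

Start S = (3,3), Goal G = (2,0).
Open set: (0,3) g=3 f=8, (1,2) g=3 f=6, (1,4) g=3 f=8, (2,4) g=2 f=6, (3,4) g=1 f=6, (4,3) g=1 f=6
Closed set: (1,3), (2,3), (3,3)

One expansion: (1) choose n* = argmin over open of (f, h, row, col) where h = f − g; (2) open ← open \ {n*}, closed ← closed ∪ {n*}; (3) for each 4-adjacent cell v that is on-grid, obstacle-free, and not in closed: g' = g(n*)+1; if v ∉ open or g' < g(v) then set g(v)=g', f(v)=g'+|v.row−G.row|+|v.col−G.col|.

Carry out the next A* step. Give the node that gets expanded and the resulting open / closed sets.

expanded=(1,2); open=[(0,2) g=4 f=8, (0,3) g=3 f=8, (1,1) g=4 f=6, (1,4) g=3 f=8, (2,4) g=2 f=6, (3,4) g=1 f=6, (4,3) g=1 f=6]; closed=[(1,2), (1,3), (2,3), (3,3)]

step 1: expand (1,2) (f=6, h=3) → closed; open now [(0,2) g=4 f=8, (0,3) g=3 f=8, (1,1) g=4 f=6, (1,4) g=3 f=8, (2,4) g=2 f=6, (3,4) g=1 f=6, (4,3) g=1 f=6]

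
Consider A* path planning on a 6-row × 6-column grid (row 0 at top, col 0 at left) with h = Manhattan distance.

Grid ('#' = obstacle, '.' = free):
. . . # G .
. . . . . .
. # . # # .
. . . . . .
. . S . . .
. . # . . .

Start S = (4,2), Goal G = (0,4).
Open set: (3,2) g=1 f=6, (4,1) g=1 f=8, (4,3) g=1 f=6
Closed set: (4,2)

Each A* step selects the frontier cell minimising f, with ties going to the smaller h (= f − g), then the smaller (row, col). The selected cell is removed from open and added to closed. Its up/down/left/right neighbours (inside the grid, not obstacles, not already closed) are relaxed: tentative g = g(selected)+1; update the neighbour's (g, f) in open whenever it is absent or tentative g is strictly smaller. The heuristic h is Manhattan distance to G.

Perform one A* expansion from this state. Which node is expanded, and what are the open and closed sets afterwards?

step 1: expand (3,2) (f=6, h=5) → closed; open now [(2,2) g=2 f=6, (3,1) g=2 f=8, (3,3) g=2 f=6, (4,1) g=1 f=8, (4,3) g=1 f=6]

expanded=(3,2); open=[(2,2) g=2 f=6, (3,1) g=2 f=8, (3,3) g=2 f=6, (4,1) g=1 f=8, (4,3) g=1 f=6]; closed=[(3,2), (4,2)]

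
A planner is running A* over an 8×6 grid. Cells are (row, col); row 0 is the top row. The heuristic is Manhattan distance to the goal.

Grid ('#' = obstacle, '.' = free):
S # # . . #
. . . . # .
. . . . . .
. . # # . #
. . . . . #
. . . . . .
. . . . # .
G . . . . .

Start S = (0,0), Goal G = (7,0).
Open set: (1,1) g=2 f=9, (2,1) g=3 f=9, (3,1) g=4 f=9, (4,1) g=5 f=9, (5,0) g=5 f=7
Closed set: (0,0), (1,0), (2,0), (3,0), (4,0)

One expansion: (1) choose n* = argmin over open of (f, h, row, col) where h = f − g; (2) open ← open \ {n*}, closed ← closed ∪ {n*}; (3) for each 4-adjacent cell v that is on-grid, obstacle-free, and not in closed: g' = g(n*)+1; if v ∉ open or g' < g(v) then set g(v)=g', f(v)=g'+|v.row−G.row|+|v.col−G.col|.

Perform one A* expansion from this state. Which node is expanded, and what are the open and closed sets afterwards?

expanded=(5,0); open=[(1,1) g=2 f=9, (2,1) g=3 f=9, (3,1) g=4 f=9, (4,1) g=5 f=9, (5,1) g=6 f=9, (6,0) g=6 f=7]; closed=[(0,0), (1,0), (2,0), (3,0), (4,0), (5,0)]

step 1: expand (5,0) (f=7, h=2) → closed; open now [(1,1) g=2 f=9, (2,1) g=3 f=9, (3,1) g=4 f=9, (4,1) g=5 f=9, (5,1) g=6 f=9, (6,0) g=6 f=7]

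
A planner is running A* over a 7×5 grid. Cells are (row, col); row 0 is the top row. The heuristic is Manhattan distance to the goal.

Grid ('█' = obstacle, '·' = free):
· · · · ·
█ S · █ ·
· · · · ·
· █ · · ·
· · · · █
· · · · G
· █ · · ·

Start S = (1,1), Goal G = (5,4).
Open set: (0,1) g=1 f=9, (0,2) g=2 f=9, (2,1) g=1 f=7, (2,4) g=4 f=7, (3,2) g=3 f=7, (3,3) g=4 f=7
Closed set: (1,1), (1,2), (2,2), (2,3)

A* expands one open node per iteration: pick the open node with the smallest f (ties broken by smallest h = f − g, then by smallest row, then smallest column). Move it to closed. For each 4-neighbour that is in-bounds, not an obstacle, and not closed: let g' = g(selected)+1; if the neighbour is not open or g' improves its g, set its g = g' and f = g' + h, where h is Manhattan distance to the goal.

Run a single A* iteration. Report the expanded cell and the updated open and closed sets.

expanded=(2,4); open=[(0,1) g=1 f=9, (0,2) g=2 f=9, (1,4) g=5 f=9, (2,1) g=1 f=7, (3,2) g=3 f=7, (3,3) g=4 f=7, (3,4) g=5 f=7]; closed=[(1,1), (1,2), (2,2), (2,3), (2,4)]

step 1: expand (2,4) (f=7, h=3) → closed; open now [(0,1) g=1 f=9, (0,2) g=2 f=9, (1,4) g=5 f=9, (2,1) g=1 f=7, (3,2) g=3 f=7, (3,3) g=4 f=7, (3,4) g=5 f=7]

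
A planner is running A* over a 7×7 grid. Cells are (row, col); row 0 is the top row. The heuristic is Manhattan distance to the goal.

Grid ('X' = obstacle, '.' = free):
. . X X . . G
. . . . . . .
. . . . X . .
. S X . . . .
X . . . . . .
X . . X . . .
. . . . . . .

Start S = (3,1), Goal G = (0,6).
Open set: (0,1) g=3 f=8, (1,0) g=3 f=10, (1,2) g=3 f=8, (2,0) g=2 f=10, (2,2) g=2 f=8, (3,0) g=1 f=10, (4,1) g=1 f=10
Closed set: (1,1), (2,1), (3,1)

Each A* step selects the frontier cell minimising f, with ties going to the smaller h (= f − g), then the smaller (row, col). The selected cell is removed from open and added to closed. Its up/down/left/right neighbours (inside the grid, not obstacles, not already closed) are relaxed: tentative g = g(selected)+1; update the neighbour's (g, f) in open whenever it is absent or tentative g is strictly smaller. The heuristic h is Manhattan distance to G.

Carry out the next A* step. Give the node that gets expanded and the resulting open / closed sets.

expanded=(0,1); open=[(0,0) g=4 f=10, (1,0) g=3 f=10, (1,2) g=3 f=8, (2,0) g=2 f=10, (2,2) g=2 f=8, (3,0) g=1 f=10, (4,1) g=1 f=10]; closed=[(0,1), (1,1), (2,1), (3,1)]

step 1: expand (0,1) (f=8, h=5) → closed; open now [(0,0) g=4 f=10, (1,0) g=3 f=10, (1,2) g=3 f=8, (2,0) g=2 f=10, (2,2) g=2 f=8, (3,0) g=1 f=10, (4,1) g=1 f=10]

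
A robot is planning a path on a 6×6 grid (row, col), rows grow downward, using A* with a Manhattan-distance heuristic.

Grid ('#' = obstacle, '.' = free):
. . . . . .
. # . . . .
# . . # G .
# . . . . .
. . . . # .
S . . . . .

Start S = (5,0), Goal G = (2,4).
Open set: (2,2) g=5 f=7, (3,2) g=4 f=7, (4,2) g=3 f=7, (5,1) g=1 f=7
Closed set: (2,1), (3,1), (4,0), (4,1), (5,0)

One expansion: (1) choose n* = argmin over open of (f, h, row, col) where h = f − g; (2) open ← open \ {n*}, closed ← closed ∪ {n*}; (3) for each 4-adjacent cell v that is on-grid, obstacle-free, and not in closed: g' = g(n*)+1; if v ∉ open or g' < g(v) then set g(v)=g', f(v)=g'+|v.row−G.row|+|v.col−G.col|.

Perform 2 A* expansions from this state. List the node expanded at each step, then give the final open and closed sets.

order=[(2,2) → (3,2)]; open=[(1,2) g=6 f=9, (3,3) g=5 f=7, (4,2) g=3 f=7, (5,1) g=1 f=7]; closed=[(2,1), (2,2), (3,1), (3,2), (4,0), (4,1), (5,0)]

step 1: expand (2,2) (f=7, h=2) → closed; open now [(1,2) g=6 f=9, (3,2) g=4 f=7, (4,2) g=3 f=7, (5,1) g=1 f=7]
step 2: expand (3,2) (f=7, h=3) → closed; open now [(1,2) g=6 f=9, (3,3) g=5 f=7, (4,2) g=3 f=7, (5,1) g=1 f=7]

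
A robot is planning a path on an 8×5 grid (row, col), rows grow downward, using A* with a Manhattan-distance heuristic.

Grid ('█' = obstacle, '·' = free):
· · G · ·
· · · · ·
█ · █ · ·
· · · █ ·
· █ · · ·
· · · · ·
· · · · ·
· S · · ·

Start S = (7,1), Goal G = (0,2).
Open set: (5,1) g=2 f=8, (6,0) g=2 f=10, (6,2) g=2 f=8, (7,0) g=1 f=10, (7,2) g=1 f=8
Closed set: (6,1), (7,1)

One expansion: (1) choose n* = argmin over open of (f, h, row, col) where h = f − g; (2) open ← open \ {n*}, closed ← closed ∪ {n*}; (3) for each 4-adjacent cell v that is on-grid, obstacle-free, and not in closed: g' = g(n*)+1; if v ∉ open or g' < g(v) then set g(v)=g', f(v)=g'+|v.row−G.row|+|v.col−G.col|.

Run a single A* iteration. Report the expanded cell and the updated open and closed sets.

step 1: expand (5,1) (f=8, h=6) → closed; open now [(5,0) g=3 f=10, (5,2) g=3 f=8, (6,0) g=2 f=10, (6,2) g=2 f=8, (7,0) g=1 f=10, (7,2) g=1 f=8]

expanded=(5,1); open=[(5,0) g=3 f=10, (5,2) g=3 f=8, (6,0) g=2 f=10, (6,2) g=2 f=8, (7,0) g=1 f=10, (7,2) g=1 f=8]; closed=[(5,1), (6,1), (7,1)]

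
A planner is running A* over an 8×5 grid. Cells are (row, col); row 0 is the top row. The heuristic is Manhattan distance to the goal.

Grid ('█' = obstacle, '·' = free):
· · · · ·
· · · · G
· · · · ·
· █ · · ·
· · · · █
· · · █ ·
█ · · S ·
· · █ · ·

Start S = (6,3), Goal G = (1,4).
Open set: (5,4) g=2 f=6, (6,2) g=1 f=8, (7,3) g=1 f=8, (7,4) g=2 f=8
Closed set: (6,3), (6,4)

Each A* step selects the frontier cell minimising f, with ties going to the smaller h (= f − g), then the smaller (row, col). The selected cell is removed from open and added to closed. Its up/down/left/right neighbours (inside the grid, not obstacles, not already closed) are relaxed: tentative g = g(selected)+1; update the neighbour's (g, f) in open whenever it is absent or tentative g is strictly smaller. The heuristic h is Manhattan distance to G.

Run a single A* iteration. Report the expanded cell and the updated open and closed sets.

step 1: expand (5,4) (f=6, h=4) → closed; open now [(6,2) g=1 f=8, (7,3) g=1 f=8, (7,4) g=2 f=8]

expanded=(5,4); open=[(6,2) g=1 f=8, (7,3) g=1 f=8, (7,4) g=2 f=8]; closed=[(5,4), (6,3), (6,4)]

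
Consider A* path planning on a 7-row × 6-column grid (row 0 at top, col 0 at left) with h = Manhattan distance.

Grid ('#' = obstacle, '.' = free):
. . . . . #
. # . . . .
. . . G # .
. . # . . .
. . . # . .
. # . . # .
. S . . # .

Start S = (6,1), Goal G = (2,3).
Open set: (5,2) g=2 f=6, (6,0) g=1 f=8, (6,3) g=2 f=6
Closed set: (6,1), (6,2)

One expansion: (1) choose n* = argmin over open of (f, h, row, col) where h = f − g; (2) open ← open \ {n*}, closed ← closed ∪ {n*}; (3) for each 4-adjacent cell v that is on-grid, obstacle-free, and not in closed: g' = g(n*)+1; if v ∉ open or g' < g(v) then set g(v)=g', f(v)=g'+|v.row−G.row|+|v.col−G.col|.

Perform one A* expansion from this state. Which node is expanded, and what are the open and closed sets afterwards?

expanded=(5,2); open=[(4,2) g=3 f=6, (5,3) g=3 f=6, (6,0) g=1 f=8, (6,3) g=2 f=6]; closed=[(5,2), (6,1), (6,2)]

step 1: expand (5,2) (f=6, h=4) → closed; open now [(4,2) g=3 f=6, (5,3) g=3 f=6, (6,0) g=1 f=8, (6,3) g=2 f=6]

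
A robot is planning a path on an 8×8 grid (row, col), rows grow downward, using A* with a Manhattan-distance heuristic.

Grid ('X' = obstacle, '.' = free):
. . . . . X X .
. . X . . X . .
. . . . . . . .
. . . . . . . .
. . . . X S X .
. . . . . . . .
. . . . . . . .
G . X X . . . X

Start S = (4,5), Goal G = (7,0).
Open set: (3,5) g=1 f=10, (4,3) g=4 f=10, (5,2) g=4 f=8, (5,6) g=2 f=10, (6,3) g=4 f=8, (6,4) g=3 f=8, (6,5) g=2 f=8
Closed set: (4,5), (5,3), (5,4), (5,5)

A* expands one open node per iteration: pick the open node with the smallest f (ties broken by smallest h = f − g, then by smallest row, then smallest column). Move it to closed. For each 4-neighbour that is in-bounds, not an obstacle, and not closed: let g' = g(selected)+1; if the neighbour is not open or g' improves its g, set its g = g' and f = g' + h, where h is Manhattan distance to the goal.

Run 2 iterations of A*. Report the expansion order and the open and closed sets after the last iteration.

step 1: expand (5,2) (f=8, h=4) → closed; open now [(3,5) g=1 f=10, (4,2) g=5 f=10, (4,3) g=4 f=10, (5,1) g=5 f=8, (5,6) g=2 f=10, (6,2) g=5 f=8, (6,3) g=4 f=8, (6,4) g=3 f=8, (6,5) g=2 f=8]
step 2: expand (5,1) (f=8, h=3) → closed; open now [(3,5) g=1 f=10, (4,1) g=6 f=10, (4,2) g=5 f=10, (4,3) g=4 f=10, (5,0) g=6 f=8, (5,6) g=2 f=10, (6,1) g=6 f=8, (6,2) g=5 f=8, (6,3) g=4 f=8, (6,4) g=3 f=8, (6,5) g=2 f=8]

order=[(5,2) → (5,1)]; open=[(3,5) g=1 f=10, (4,1) g=6 f=10, (4,2) g=5 f=10, (4,3) g=4 f=10, (5,0) g=6 f=8, (5,6) g=2 f=10, (6,1) g=6 f=8, (6,2) g=5 f=8, (6,3) g=4 f=8, (6,4) g=3 f=8, (6,5) g=2 f=8]; closed=[(4,5), (5,1), (5,2), (5,3), (5,4), (5,5)]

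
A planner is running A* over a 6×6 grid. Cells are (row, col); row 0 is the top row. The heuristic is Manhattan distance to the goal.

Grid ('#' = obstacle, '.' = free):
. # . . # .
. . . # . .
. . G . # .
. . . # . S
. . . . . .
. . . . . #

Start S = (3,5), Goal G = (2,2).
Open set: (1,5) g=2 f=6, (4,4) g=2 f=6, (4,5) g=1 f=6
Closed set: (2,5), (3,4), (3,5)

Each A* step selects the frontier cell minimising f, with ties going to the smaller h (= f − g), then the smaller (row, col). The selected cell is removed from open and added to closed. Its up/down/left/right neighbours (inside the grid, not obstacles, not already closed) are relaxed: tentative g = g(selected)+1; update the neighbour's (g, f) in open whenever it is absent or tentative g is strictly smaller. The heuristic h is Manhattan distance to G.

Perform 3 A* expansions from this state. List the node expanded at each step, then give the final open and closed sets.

step 1: expand (1,5) (f=6, h=4) → closed; open now [(0,5) g=3 f=8, (1,4) g=3 f=6, (4,4) g=2 f=6, (4,5) g=1 f=6]
step 2: expand (1,4) (f=6, h=3) → closed; open now [(0,5) g=3 f=8, (4,4) g=2 f=6, (4,5) g=1 f=6]
step 3: expand (4,4) (f=6, h=4) → closed; open now [(0,5) g=3 f=8, (4,3) g=3 f=6, (4,5) g=1 f=6, (5,4) g=3 f=8]

order=[(1,5) → (1,4) → (4,4)]; open=[(0,5) g=3 f=8, (4,3) g=3 f=6, (4,5) g=1 f=6, (5,4) g=3 f=8]; closed=[(1,4), (1,5), (2,5), (3,4), (3,5), (4,4)]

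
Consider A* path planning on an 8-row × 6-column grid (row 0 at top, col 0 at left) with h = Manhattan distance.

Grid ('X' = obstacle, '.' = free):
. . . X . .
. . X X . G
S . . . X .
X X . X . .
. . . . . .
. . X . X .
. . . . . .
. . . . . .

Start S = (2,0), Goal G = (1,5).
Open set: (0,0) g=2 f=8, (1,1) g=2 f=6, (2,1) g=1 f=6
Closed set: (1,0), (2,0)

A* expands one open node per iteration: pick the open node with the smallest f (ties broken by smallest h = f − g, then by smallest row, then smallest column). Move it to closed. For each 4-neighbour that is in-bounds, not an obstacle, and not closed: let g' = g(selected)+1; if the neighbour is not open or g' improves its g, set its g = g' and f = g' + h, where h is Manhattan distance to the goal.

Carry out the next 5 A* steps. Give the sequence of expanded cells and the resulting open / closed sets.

order=[(1,1) → (2,1) → (2,2) → (2,3) → (0,1)]; open=[(0,0) g=2 f=8, (0,2) g=4 f=8, (3,2) g=3 f=8]; closed=[(0,1), (1,0), (1,1), (2,0), (2,1), (2,2), (2,3)]

step 1: expand (1,1) (f=6, h=4) → closed; open now [(0,0) g=2 f=8, (0,1) g=3 f=8, (2,1) g=1 f=6]
step 2: expand (2,1) (f=6, h=5) → closed; open now [(0,0) g=2 f=8, (0,1) g=3 f=8, (2,2) g=2 f=6]
step 3: expand (2,2) (f=6, h=4) → closed; open now [(0,0) g=2 f=8, (0,1) g=3 f=8, (2,3) g=3 f=6, (3,2) g=3 f=8]
step 4: expand (2,3) (f=6, h=3) → closed; open now [(0,0) g=2 f=8, (0,1) g=3 f=8, (3,2) g=3 f=8]
step 5: expand (0,1) (f=8, h=5) → closed; open now [(0,0) g=2 f=8, (0,2) g=4 f=8, (3,2) g=3 f=8]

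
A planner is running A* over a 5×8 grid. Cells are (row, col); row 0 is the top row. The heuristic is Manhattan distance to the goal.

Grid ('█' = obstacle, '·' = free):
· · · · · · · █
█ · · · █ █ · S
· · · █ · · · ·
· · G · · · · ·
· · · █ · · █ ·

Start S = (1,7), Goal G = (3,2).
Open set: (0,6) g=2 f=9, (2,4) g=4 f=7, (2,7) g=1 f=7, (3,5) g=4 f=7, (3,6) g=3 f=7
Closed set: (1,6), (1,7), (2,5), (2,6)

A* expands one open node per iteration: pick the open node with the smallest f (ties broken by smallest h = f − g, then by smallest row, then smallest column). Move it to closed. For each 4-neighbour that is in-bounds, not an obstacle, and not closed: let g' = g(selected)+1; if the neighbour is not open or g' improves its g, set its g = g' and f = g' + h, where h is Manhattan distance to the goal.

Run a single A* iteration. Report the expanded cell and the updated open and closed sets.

step 1: expand (2,4) (f=7, h=3) → closed; open now [(0,6) g=2 f=9, (2,7) g=1 f=7, (3,4) g=5 f=7, (3,5) g=4 f=7, (3,6) g=3 f=7]

expanded=(2,4); open=[(0,6) g=2 f=9, (2,7) g=1 f=7, (3,4) g=5 f=7, (3,5) g=4 f=7, (3,6) g=3 f=7]; closed=[(1,6), (1,7), (2,4), (2,5), (2,6)]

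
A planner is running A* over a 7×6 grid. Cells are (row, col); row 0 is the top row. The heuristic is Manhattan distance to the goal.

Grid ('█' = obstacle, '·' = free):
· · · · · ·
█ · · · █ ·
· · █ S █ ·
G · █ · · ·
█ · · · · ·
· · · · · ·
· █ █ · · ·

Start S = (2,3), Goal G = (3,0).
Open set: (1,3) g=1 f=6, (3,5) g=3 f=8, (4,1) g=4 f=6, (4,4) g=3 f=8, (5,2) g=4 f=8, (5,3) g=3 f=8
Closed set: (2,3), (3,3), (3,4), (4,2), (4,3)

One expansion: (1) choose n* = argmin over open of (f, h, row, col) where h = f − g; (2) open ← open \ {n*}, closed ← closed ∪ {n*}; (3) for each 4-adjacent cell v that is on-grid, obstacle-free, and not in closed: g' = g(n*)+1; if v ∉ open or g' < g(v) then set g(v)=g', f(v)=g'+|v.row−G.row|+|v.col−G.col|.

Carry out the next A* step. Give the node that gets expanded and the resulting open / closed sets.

step 1: expand (4,1) (f=6, h=2) → closed; open now [(1,3) g=1 f=6, (3,1) g=5 f=6, (3,5) g=3 f=8, (4,4) g=3 f=8, (5,1) g=5 f=8, (5,2) g=4 f=8, (5,3) g=3 f=8]

expanded=(4,1); open=[(1,3) g=1 f=6, (3,1) g=5 f=6, (3,5) g=3 f=8, (4,4) g=3 f=8, (5,1) g=5 f=8, (5,2) g=4 f=8, (5,3) g=3 f=8]; closed=[(2,3), (3,3), (3,4), (4,1), (4,2), (4,3)]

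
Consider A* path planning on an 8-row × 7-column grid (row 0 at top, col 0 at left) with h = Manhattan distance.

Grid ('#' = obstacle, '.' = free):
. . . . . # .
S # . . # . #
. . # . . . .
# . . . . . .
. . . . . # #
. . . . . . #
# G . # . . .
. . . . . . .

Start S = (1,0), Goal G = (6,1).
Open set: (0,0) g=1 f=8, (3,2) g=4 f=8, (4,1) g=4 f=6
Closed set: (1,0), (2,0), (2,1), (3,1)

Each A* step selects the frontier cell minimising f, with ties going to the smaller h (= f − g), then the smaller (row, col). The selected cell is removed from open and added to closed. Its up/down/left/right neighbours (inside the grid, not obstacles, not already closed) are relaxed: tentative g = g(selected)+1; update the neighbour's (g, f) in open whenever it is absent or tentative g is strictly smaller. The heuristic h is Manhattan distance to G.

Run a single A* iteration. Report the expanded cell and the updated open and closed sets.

step 1: expand (4,1) (f=6, h=2) → closed; open now [(0,0) g=1 f=8, (3,2) g=4 f=8, (4,0) g=5 f=8, (4,2) g=5 f=8, (5,1) g=5 f=6]

expanded=(4,1); open=[(0,0) g=1 f=8, (3,2) g=4 f=8, (4,0) g=5 f=8, (4,2) g=5 f=8, (5,1) g=5 f=6]; closed=[(1,0), (2,0), (2,1), (3,1), (4,1)]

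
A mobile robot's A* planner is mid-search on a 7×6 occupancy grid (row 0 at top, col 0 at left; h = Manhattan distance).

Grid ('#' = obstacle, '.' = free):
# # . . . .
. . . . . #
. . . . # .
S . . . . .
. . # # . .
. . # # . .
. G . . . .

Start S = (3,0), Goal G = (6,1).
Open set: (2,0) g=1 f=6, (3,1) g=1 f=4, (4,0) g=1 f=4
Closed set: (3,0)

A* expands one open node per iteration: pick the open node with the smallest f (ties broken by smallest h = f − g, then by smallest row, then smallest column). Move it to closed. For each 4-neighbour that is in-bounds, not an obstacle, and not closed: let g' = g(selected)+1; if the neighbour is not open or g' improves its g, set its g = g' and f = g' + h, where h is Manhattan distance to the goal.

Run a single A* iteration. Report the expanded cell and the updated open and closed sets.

expanded=(3,1); open=[(2,0) g=1 f=6, (2,1) g=2 f=6, (3,2) g=2 f=6, (4,0) g=1 f=4, (4,1) g=2 f=4]; closed=[(3,0), (3,1)]

step 1: expand (3,1) (f=4, h=3) → closed; open now [(2,0) g=1 f=6, (2,1) g=2 f=6, (3,2) g=2 f=6, (4,0) g=1 f=4, (4,1) g=2 f=4]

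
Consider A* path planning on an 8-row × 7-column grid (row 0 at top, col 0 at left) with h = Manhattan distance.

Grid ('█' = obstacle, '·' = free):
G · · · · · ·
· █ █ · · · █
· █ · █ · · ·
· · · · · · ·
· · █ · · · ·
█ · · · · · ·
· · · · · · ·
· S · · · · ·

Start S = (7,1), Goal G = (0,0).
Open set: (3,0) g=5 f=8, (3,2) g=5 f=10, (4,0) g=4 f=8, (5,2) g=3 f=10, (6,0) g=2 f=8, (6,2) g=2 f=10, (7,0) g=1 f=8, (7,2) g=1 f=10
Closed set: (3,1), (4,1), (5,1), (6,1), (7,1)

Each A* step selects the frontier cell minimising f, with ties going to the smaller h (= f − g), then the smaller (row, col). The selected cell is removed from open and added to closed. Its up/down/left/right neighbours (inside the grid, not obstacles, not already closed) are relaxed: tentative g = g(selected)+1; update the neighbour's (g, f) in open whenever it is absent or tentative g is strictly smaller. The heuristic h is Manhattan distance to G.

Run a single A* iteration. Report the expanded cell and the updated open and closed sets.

step 1: expand (3,0) (f=8, h=3) → closed; open now [(2,0) g=6 f=8, (3,2) g=5 f=10, (4,0) g=4 f=8, (5,2) g=3 f=10, (6,0) g=2 f=8, (6,2) g=2 f=10, (7,0) g=1 f=8, (7,2) g=1 f=10]

expanded=(3,0); open=[(2,0) g=6 f=8, (3,2) g=5 f=10, (4,0) g=4 f=8, (5,2) g=3 f=10, (6,0) g=2 f=8, (6,2) g=2 f=10, (7,0) g=1 f=8, (7,2) g=1 f=10]; closed=[(3,0), (3,1), (4,1), (5,1), (6,1), (7,1)]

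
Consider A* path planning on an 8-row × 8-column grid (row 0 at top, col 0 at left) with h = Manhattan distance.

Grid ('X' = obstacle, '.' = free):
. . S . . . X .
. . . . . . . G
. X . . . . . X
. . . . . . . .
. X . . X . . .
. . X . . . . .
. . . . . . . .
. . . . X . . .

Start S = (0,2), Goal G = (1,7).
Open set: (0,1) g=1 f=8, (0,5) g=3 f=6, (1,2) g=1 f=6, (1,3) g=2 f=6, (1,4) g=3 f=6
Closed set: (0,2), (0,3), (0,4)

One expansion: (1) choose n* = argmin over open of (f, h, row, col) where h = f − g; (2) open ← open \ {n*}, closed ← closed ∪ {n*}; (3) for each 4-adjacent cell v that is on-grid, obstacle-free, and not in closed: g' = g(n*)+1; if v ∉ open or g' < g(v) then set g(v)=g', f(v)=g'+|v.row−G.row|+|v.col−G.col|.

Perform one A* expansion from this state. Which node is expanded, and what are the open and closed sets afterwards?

expanded=(0,5); open=[(0,1) g=1 f=8, (1,2) g=1 f=6, (1,3) g=2 f=6, (1,4) g=3 f=6, (1,5) g=4 f=6]; closed=[(0,2), (0,3), (0,4), (0,5)]

step 1: expand (0,5) (f=6, h=3) → closed; open now [(0,1) g=1 f=8, (1,2) g=1 f=6, (1,3) g=2 f=6, (1,4) g=3 f=6, (1,5) g=4 f=6]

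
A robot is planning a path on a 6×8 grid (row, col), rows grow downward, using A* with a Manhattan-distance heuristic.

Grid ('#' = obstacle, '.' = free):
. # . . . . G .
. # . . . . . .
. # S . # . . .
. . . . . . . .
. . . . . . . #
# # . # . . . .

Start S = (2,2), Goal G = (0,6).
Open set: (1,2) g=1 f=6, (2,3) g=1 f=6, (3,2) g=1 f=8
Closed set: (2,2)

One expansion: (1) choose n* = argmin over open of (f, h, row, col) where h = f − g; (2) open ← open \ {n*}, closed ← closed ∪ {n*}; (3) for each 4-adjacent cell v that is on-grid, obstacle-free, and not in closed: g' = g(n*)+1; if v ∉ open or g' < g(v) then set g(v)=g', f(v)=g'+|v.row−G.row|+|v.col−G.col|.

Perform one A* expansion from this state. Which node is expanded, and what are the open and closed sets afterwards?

step 1: expand (1,2) (f=6, h=5) → closed; open now [(0,2) g=2 f=6, (1,3) g=2 f=6, (2,3) g=1 f=6, (3,2) g=1 f=8]

expanded=(1,2); open=[(0,2) g=2 f=6, (1,3) g=2 f=6, (2,3) g=1 f=6, (3,2) g=1 f=8]; closed=[(1,2), (2,2)]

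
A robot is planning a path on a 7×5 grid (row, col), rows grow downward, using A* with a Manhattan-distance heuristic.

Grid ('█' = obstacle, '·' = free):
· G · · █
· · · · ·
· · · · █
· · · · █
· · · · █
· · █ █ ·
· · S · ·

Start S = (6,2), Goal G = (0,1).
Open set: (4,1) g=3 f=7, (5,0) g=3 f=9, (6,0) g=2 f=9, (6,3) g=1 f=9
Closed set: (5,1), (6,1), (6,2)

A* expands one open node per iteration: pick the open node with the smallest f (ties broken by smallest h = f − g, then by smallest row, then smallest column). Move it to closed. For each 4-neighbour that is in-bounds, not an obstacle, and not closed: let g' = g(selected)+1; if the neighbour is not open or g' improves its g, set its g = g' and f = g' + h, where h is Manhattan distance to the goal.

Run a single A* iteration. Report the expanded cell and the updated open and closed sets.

expanded=(4,1); open=[(3,1) g=4 f=7, (4,0) g=4 f=9, (4,2) g=4 f=9, (5,0) g=3 f=9, (6,0) g=2 f=9, (6,3) g=1 f=9]; closed=[(4,1), (5,1), (6,1), (6,2)]

step 1: expand (4,1) (f=7, h=4) → closed; open now [(3,1) g=4 f=7, (4,0) g=4 f=9, (4,2) g=4 f=9, (5,0) g=3 f=9, (6,0) g=2 f=9, (6,3) g=1 f=9]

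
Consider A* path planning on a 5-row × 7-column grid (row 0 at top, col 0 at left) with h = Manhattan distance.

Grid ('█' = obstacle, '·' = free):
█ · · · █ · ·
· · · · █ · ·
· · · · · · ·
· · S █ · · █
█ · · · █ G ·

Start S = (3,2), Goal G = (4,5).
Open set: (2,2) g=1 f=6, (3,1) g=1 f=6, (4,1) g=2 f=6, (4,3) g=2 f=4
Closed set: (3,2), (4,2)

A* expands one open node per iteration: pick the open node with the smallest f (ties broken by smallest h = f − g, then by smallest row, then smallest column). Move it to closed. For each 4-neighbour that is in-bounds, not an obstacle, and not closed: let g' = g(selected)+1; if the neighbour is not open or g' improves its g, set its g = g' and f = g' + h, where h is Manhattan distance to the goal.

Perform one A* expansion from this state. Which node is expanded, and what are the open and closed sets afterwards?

expanded=(4,3); open=[(2,2) g=1 f=6, (3,1) g=1 f=6, (4,1) g=2 f=6]; closed=[(3,2), (4,2), (4,3)]

step 1: expand (4,3) (f=4, h=2) → closed; open now [(2,2) g=1 f=6, (3,1) g=1 f=6, (4,1) g=2 f=6]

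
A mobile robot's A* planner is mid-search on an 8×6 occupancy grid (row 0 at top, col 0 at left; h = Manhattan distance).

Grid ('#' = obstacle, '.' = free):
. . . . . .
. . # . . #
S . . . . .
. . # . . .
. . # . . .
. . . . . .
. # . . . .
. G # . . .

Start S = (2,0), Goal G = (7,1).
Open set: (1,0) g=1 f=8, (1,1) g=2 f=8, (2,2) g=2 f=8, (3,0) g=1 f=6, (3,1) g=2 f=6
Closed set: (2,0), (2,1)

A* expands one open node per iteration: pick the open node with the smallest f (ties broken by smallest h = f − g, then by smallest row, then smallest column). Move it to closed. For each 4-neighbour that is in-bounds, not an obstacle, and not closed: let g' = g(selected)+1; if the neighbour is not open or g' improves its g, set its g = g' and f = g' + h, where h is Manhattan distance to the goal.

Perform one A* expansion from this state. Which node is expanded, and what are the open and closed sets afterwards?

expanded=(3,1); open=[(1,0) g=1 f=8, (1,1) g=2 f=8, (2,2) g=2 f=8, (3,0) g=1 f=6, (4,1) g=3 f=6]; closed=[(2,0), (2,1), (3,1)]

step 1: expand (3,1) (f=6, h=4) → closed; open now [(1,0) g=1 f=8, (1,1) g=2 f=8, (2,2) g=2 f=8, (3,0) g=1 f=6, (4,1) g=3 f=6]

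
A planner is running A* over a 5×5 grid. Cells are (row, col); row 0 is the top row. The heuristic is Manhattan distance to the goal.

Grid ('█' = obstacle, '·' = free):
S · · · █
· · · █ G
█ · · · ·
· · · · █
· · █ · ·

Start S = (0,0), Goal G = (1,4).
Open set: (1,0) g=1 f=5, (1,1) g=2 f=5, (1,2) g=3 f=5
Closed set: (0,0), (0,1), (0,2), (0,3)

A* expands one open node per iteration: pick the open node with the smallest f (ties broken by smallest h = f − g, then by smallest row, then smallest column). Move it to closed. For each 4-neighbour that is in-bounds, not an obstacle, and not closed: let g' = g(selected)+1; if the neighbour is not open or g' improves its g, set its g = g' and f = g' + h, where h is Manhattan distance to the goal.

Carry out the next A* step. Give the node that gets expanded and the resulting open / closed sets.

step 1: expand (1,2) (f=5, h=2) → closed; open now [(1,0) g=1 f=5, (1,1) g=2 f=5, (2,2) g=4 f=7]

expanded=(1,2); open=[(1,0) g=1 f=5, (1,1) g=2 f=5, (2,2) g=4 f=7]; closed=[(0,0), (0,1), (0,2), (0,3), (1,2)]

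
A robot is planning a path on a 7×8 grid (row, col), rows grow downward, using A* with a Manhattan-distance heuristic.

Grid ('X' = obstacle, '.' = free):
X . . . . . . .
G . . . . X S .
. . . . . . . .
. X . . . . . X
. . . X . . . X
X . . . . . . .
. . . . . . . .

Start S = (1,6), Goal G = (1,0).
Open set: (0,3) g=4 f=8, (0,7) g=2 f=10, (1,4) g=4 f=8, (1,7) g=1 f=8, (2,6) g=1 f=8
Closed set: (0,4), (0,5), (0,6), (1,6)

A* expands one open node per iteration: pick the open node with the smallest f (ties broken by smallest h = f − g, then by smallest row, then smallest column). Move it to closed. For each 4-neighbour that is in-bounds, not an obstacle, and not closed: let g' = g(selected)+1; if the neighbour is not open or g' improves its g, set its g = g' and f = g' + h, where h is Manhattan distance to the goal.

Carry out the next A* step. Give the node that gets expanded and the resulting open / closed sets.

step 1: expand (0,3) (f=8, h=4) → closed; open now [(0,2) g=5 f=8, (0,7) g=2 f=10, (1,3) g=5 f=8, (1,4) g=4 f=8, (1,7) g=1 f=8, (2,6) g=1 f=8]

expanded=(0,3); open=[(0,2) g=5 f=8, (0,7) g=2 f=10, (1,3) g=5 f=8, (1,4) g=4 f=8, (1,7) g=1 f=8, (2,6) g=1 f=8]; closed=[(0,3), (0,4), (0,5), (0,6), (1,6)]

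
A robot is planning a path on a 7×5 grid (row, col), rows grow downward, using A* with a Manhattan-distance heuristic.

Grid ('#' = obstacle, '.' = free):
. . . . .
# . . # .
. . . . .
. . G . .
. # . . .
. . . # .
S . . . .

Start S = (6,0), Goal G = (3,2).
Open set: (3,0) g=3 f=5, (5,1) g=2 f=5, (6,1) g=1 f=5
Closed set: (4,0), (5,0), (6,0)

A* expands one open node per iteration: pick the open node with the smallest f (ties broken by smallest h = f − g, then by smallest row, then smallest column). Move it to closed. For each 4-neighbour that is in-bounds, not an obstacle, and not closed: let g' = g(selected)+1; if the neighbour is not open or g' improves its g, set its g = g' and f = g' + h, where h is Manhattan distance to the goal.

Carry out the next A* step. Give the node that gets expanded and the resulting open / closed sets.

step 1: expand (3,0) (f=5, h=2) → closed; open now [(2,0) g=4 f=7, (3,1) g=4 f=5, (5,1) g=2 f=5, (6,1) g=1 f=5]

expanded=(3,0); open=[(2,0) g=4 f=7, (3,1) g=4 f=5, (5,1) g=2 f=5, (6,1) g=1 f=5]; closed=[(3,0), (4,0), (5,0), (6,0)]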